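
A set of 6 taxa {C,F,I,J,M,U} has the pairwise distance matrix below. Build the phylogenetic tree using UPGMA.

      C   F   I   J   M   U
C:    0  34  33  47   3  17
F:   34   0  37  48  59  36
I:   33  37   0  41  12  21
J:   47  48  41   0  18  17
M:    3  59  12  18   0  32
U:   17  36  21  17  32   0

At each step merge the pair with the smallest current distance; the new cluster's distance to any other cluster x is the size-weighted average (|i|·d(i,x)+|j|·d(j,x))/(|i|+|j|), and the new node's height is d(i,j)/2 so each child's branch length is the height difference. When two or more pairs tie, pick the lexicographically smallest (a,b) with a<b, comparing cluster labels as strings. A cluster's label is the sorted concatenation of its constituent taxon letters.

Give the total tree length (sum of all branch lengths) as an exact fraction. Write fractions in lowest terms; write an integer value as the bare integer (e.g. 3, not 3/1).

4723/60

1. join C+M (d=3) ⇒ CM; edges |C|=3/2, |M|=3/2
  updated: d(CM,F)=93/2, d(CM,I)=45/2, d(CM,J)=65/2, d(CM,U)=49/2
2. join J+U (d=17) ⇒ JU; edges |J|=17/2, |U|=17/2
  updated: d(CM,JU)=57/2, d(F,JU)=42, d(I,JU)=31
3. join CM+I (d=45/2) ⇒ CIM; edges |CM|=39/4, |I|=45/4
  updated: d(CIM,F)=130/3, d(CIM,JU)=88/3
4. join CIM+JU (d=88/3) ⇒ CIJMU; edges |CIM|=41/12, |JU|=37/6
  updated: d(CIJMU,F)=214/5
5. join CIJMU+F (d=214/5) ⇒ CFIJMU; edges |CIJMU|=101/15, |F|=107/5
final tree: ((((C:3/2,M:3/2):39/4,I:45/4):41/12,(J:17/2,U:17/2):37/6):101/15,F:107/5)
total length: 4723/60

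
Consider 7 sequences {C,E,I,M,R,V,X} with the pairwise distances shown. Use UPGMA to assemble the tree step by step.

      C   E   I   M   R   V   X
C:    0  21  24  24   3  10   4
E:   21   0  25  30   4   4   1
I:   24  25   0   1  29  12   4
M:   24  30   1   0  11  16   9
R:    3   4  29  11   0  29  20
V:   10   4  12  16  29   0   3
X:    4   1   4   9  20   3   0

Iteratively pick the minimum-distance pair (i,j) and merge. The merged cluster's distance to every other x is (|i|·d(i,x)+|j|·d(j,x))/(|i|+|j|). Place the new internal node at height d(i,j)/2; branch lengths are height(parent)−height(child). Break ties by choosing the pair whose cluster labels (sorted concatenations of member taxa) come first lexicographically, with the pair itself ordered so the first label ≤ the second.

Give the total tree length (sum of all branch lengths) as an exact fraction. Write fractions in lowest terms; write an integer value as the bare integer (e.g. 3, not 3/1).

iteration 1: select E,X (d=1); attach at lengths (1/2, 1/2); label the merged cluster EX
  updated: d(C,EX)=25/2, d(EX,I)=29/2, d(EX,M)=39/2, d(EX,R)=12, d(EX,V)=7/2
iteration 2: select I,M (d=1); attach at lengths (1/2, 1/2); label the merged cluster IM
  updated: d(C,IM)=24, d(EX,IM)=17, d(IM,R)=20, d(IM,V)=14
iteration 3: select C,R (d=3); attach at lengths (3/2, 3/2); label the merged cluster CR
  updated: d(CR,EX)=49/4, d(CR,IM)=22, d(CR,V)=39/2
iteration 4: select EX,V (d=7/2); attach at lengths (5/4, 7/4); label the merged cluster EVX
  updated: d(CR,EVX)=44/3, d(EVX,IM)=16
iteration 5: select CR,EVX (d=44/3); attach at lengths (35/6, 67/12); label the merged cluster CERVX
  updated: d(CERVX,IM)=92/5
iteration 6: select CERVX,IM (d=92/5); attach at lengths (28/15, 87/10); label the merged cluster CEIMRVX
final tree: (((C:3/2,R:3/2):35/6,((E:1/2,X:1/2):5/4,V:7/4):67/12):28/15,(I:1/2,M:1/2):87/10)
total length: 1799/60

1799/60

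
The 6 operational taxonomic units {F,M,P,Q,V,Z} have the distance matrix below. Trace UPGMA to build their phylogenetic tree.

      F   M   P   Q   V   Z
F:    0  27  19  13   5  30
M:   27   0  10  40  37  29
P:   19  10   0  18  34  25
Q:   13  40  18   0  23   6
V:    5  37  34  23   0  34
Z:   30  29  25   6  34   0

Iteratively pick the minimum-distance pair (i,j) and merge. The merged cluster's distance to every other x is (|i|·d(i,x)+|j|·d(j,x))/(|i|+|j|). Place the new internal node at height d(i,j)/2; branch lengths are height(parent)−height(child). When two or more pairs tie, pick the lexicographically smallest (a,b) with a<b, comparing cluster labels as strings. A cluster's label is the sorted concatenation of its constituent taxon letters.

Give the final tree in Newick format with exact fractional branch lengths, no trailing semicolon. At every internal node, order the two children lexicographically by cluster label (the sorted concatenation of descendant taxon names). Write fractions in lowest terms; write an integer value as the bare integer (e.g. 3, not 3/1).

(((F:5/2,V:5/2):10,(Q:3,Z:3):19/2):29/16,(M:5,P:5):149/16)

1. join F+V (d=5) ⇒ FV; edges |F|=5/2, |V|=5/2
  updated: d(FV,M)=32, d(FV,P)=53/2, d(FV,Q)=18, d(FV,Z)=32
2. join Q+Z (d=6) ⇒ QZ; edges |Q|=3, |Z|=3
  updated: d(FV,QZ)=25, d(M,QZ)=69/2, d(P,QZ)=43/2
3. join M+P (d=10) ⇒ MP; edges |M|=5, |P|=5
  updated: d(FV,MP)=117/4, d(MP,QZ)=28
4. join FV+QZ (d=25) ⇒ FQVZ; edges |FV|=10, |QZ|=19/2
  updated: d(FQVZ,MP)=229/8
5. join FQVZ+MP (d=229/8) ⇒ FMPQVZ; edges |FQVZ|=29/16, |MP|=149/16
final tree: (((F:5/2,V:5/2):10,(Q:3,Z:3):19/2):29/16,(M:5,P:5):149/16)
total length: 413/8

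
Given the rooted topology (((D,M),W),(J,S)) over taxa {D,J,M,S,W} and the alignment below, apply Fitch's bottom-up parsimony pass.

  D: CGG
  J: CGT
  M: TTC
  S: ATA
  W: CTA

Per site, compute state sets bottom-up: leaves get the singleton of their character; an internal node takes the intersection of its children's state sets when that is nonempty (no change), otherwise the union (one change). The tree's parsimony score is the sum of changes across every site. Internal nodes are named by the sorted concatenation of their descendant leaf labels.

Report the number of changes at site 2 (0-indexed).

3

site 0, node DM: D={C} ∪ M={T} → {C,T} (+1)
site 0, node DMW: DM={C,T} ∩ W={C} → {C} (+0)
site 0, node JS: J={C} ∪ S={A} → {A,C} (+1)
site 0, node DJMSW: DMW={C} ∩ JS={A,C} → {C} (+0)
site 1, node DM: D={G} ∪ M={T} → {G,T} (+1)
site 1, node DMW: DM={G,T} ∩ W={T} → {T} (+0)
site 1, node JS: J={G} ∪ S={T} → {G,T} (+1)
site 1, node DJMSW: DMW={T} ∩ JS={G,T} → {T} (+0)
site 2, node DM: D={G} ∪ M={C} → {C,G} (+1)
site 2, node DMW: DM={C,G} ∪ W={A} → {A,C,G} (+1)
site 2, node JS: J={T} ∪ S={A} → {A,T} (+1)
site 2, node DJMSW: DMW={A,C,G} ∩ JS={A,T} → {A} (+0)
per-site changes: [2, 2, 3]; total = 7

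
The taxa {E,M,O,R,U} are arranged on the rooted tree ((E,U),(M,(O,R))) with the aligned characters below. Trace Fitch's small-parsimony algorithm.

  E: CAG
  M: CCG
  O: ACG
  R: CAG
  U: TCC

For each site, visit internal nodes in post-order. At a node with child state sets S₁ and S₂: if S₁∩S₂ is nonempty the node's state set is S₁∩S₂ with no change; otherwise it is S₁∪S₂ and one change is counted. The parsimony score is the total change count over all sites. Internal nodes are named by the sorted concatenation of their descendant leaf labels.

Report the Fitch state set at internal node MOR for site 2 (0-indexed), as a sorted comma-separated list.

G

site 0, node EU: E={C} ∪ U={T} → {C,T} (+1)
site 0, node OR: O={A} ∪ R={C} → {A,C} (+1)
site 0, node MOR: M={C} ∩ OR={A,C} → {C} (+0)
site 0, node EMORU: EU={C,T} ∩ MOR={C} → {C} (+0)
site 1, node EU: E={A} ∪ U={C} → {A,C} (+1)
site 1, node OR: O={C} ∪ R={A} → {A,C} (+1)
site 1, node MOR: M={C} ∩ OR={A,C} → {C} (+0)
site 1, node EMORU: EU={A,C} ∩ MOR={C} → {C} (+0)
site 2, node EU: E={G} ∪ U={C} → {C,G} (+1)
site 2, node OR: O={G} ∩ R={G} → {G} (+0)
site 2, node MOR: M={G} ∩ OR={G} → {G} (+0)
site 2, node EMORU: EU={C,G} ∩ MOR={G} → {G} (+0)
per-site changes: [2, 2, 1]; total = 5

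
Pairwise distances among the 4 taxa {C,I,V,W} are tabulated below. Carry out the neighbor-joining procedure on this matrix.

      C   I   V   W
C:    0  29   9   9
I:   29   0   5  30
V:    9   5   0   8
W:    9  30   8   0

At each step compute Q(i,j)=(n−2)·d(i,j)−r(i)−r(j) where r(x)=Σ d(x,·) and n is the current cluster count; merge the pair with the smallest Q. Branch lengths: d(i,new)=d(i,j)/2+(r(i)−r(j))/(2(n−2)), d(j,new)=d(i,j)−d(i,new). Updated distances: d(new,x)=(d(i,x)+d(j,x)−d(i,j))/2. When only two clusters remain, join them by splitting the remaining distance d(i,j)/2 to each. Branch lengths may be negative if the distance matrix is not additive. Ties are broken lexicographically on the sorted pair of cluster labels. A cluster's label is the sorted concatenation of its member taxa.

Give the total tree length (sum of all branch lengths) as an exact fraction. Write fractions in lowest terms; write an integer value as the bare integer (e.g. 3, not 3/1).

26

iteration 1: select C,W (d=9, Q=-76); attach at lengths (9/2, 9/2); label the merged cluster CW
  updated: d(CW,I)=25, d(CW,V)=4
iteration 2: select CW,I (d=25, Q=-34); attach at lengths (12, 13); label the merged cluster CIW
  updated: d(CIW,V)=-8
iteration 3: select CIW,V (d=-8); attach at lengths (-4, -4); label the merged cluster CIVW
final tree: (((C:9/2,W:9/2):12,I:13):-4,V:-4)
total length: 26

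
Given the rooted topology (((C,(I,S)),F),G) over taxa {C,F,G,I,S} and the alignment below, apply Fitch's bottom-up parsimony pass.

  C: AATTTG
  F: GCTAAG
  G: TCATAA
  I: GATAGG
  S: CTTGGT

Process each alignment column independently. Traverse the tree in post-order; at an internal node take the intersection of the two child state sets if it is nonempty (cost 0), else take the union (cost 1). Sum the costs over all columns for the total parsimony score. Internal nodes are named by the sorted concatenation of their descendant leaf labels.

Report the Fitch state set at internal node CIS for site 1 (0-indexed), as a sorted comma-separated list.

A

site 0, node IS: I={G} ∪ S={C} → {C,G} (+1)
site 0, node CIS: C={A} ∪ IS={C,G} → {A,C,G} (+1)
site 0, node CFIS: CIS={A,C,G} ∩ F={G} → {G} (+0)
site 0, node CFGIS: CFIS={G} ∪ G={T} → {G,T} (+1)
site 1, node IS: I={A} ∪ S={T} → {A,T} (+1)
site 1, node CIS: C={A} ∩ IS={A,T} → {A} (+0)
site 1, node CFIS: CIS={A} ∪ F={C} → {A,C} (+1)
site 1, node CFGIS: CFIS={A,C} ∩ G={C} → {C} (+0)
site 2, node IS: I={T} ∩ S={T} → {T} (+0)
site 2, node CIS: C={T} ∩ IS={T} → {T} (+0)
site 2, node CFIS: CIS={T} ∩ F={T} → {T} (+0)
site 2, node CFGIS: CFIS={T} ∪ G={A} → {A,T} (+1)
site 3, node IS: I={A} ∪ S={G} → {A,G} (+1)
site 3, node CIS: C={T} ∪ IS={A,G} → {A,G,T} (+1)
site 3, node CFIS: CIS={A,G,T} ∩ F={A} → {A} (+0)
site 3, node CFGIS: CFIS={A} ∪ G={T} → {A,T} (+1)
site 4, node IS: I={G} ∩ S={G} → {G} (+0)
site 4, node CIS: C={T} ∪ IS={G} → {G,T} (+1)
site 4, node CFIS: CIS={G,T} ∪ F={A} → {A,G,T} (+1)
site 4, node CFGIS: CFIS={A,G,T} ∩ G={A} → {A} (+0)
site 5, node IS: I={G} ∪ S={T} → {G,T} (+1)
site 5, node CIS: C={G} ∩ IS={G,T} → {G} (+0)
site 5, node CFIS: CIS={G} ∩ F={G} → {G} (+0)
site 5, node CFGIS: CFIS={G} ∪ G={A} → {A,G} (+1)
per-site changes: [3, 2, 1, 3, 2, 2]; total = 13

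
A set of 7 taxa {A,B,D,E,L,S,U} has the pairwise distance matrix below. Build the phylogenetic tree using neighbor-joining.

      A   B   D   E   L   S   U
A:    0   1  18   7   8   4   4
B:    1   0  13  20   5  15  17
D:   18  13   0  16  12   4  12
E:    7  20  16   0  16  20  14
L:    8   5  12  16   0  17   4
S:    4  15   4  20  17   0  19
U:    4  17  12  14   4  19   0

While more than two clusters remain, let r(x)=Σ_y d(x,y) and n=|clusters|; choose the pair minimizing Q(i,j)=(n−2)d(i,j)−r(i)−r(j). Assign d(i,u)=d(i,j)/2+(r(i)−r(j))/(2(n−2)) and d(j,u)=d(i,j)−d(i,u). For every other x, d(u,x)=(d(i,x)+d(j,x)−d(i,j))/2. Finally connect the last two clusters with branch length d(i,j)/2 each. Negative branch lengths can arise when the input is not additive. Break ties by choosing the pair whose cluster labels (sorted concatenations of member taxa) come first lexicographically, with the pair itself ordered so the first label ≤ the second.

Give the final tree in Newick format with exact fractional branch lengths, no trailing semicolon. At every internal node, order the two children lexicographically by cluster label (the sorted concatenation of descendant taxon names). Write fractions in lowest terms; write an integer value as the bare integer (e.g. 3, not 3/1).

((((A:-3,B:4):11/4,(L:9/8,U:23/8):13/4):3/4,(D:8/5,S:12/5):27/4):37/8,E:37/8)

step 1: merge (D,S) at d=4, Q=-134; branch lengths D→8/5, S→12/5; new cluster DS
  updated: d(A,DS)=9, d(B,DS)=12, d(DS,E)=16, d(DS,L)=25/2, d(DS,U)=27/2
step 2: merge (L,U) at d=4, Q=-82; branch lengths L→9/8, U→23/8; new cluster LU
  updated: d(A,LU)=4, d(B,LU)=9, d(DS,LU)=11, d(E,LU)=13
step 3: merge (A,B) at d=1, Q=-60; branch lengths A→-3, B→4; new cluster AB
  updated: d(AB,DS)=10, d(AB,E)=13, d(AB,LU)=6
step 4: merge (AB,LU) at d=6, Q=-47; branch lengths AB→11/4, LU→13/4; new cluster ABLU
  updated: d(ABLU,DS)=15/2, d(ABLU,E)=10
step 5: merge (ABLU,DS) at d=15/2, Q=-67/2; branch lengths ABLU→3/4, DS→27/4; new cluster ABDLSU
  updated: d(ABDLSU,E)=37/4
step 6: merge (ABDLSU,E) at d=37/4; branch lengths ABDLSU→37/8, E→37/8; new cluster ABDELSU
final tree: ((((A:-3,B:4):11/4,(L:9/8,U:23/8):13/4):3/4,(D:8/5,S:12/5):27/4):37/8,E:37/8)
total length: 127/4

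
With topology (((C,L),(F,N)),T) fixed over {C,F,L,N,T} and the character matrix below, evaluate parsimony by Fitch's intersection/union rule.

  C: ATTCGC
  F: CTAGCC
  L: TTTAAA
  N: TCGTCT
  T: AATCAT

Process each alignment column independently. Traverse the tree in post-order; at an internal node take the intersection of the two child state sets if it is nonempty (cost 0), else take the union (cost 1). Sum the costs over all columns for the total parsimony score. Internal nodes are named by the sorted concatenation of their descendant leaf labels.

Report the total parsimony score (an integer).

site 0, node CL: C={A} ∪ L={T} → {A,T} (+1)
site 0, node FN: F={C} ∪ N={T} → {C,T} (+1)
site 0, node CFLN: CL={A,T} ∩ FN={C,T} → {T} (+0)
site 0, node CFLNT: CFLN={T} ∪ T={A} → {A,T} (+1)
site 1, node CL: C={T} ∩ L={T} → {T} (+0)
site 1, node FN: F={T} ∪ N={C} → {C,T} (+1)
site 1, node CFLN: CL={T} ∩ FN={C,T} → {T} (+0)
site 1, node CFLNT: CFLN={T} ∪ T={A} → {A,T} (+1)
site 2, node CL: C={T} ∩ L={T} → {T} (+0)
site 2, node FN: F={A} ∪ N={G} → {A,G} (+1)
site 2, node CFLN: CL={T} ∪ FN={A,G} → {A,G,T} (+1)
site 2, node CFLNT: CFLN={A,G,T} ∩ T={T} → {T} (+0)
site 3, node CL: C={C} ∪ L={A} → {A,C} (+1)
site 3, node FN: F={G} ∪ N={T} → {G,T} (+1)
site 3, node CFLN: CL={A,C} ∪ FN={G,T} → {A,C,G,T} (+1)
site 3, node CFLNT: CFLN={A,C,G,T} ∩ T={C} → {C} (+0)
site 4, node CL: C={G} ∪ L={A} → {A,G} (+1)
site 4, node FN: F={C} ∩ N={C} → {C} (+0)
site 4, node CFLN: CL={A,G} ∪ FN={C} → {A,C,G} (+1)
site 4, node CFLNT: CFLN={A,C,G} ∩ T={A} → {A} (+0)
site 5, node CL: C={C} ∪ L={A} → {A,C} (+1)
site 5, node FN: F={C} ∪ N={T} → {C,T} (+1)
site 5, node CFLN: CL={A,C} ∩ FN={C,T} → {C} (+0)
site 5, node CFLNT: CFLN={C} ∪ T={T} → {C,T} (+1)
per-site changes: [3, 2, 2, 3, 2, 3]; total = 15

15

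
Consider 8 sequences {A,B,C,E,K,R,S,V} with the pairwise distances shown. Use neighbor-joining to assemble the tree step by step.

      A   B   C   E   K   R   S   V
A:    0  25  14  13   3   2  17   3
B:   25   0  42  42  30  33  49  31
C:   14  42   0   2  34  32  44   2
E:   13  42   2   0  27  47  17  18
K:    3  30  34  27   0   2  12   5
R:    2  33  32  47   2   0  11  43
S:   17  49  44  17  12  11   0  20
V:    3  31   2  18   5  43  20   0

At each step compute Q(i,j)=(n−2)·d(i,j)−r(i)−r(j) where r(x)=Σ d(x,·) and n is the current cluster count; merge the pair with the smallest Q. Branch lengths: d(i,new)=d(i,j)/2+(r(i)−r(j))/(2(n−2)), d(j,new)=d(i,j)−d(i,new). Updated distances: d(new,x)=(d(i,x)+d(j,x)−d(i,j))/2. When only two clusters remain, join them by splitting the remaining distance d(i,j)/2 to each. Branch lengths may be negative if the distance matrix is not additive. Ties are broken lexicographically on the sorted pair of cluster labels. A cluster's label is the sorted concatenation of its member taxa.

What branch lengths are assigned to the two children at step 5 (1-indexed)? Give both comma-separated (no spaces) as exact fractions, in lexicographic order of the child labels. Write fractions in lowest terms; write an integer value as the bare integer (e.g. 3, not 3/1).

-61/16,105/16

step 1: merge (C,E) at d=2, Q=-324; branch lengths C→4/3, E→2/3; new cluster CE
  updated: d(A,CE)=25/2, d(B,CE)=41, d(CE,K)=59/2, d(CE,R)=77/2, d(CE,S)=59/2, d(CE,V)=9
step 2: merge (CE,V) at d=9, Q=-226; branch lengths CE→47/5, V→-2/5; new cluster CEV
  updated: d(A,CEV)=13/4, d(B,CEV)=63/2, d(CEV,K)=51/4, d(CEV,R)=145/4, d(CEV,S)=81/4
step 3: merge (R,S) at d=11, Q=-299/2; branch lengths R→19/8, S→69/8; new cluster RS
  updated: d(A,RS)=4, d(B,RS)=71/2, d(CEV,RS)=91/4, d(K,RS)=3/2
step 4: merge (K,RS) at d=3/2, Q=-213/2; branch lengths K→-2, RS→7/2; new cluster KRS
  updated: d(A,KRS)=11/4, d(B,KRS)=32, d(CEV,KRS)=17
step 5: merge (A,KRS) at d=11/4, Q=-309/4; branch lengths A→-61/16, KRS→105/16; new cluster AKRS
  updated: d(AKRS,B)=217/8, d(AKRS,CEV)=35/4
step 6: merge (AKRS,B) at d=217/8, Q=-539/8; branch lengths AKRS→35/16, B→399/16; new cluster ABKRS
  updated: d(ABKRS,CEV)=105/16
step 7: merge (ABKRS,CEV) at d=105/16; branch lengths ABKRS→105/32, CEV→105/32; new cluster ABCEKRSV
final tree: (((A:-61/16,(K:-2,(R:19/8,S:69/8):7/2):105/16):35/16,B:399/16):105/32,((C:4/3,E:2/3):47/5,V:-2/5):105/32)
total length: 959/16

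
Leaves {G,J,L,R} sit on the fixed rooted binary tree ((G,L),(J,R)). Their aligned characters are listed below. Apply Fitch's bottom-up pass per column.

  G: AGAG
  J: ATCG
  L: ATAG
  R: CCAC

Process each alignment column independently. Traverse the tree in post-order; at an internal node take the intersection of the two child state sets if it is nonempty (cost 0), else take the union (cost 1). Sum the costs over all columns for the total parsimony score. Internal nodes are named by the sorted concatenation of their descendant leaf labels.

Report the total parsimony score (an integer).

[col 0] GL: children G:{A}, L:{A} ∩→ {A}; cost 0
[col 0] JR: children J:{A}, R:{C} ∪→ {A,C}; cost 1
[col 0] GJLR: children GL:{A}, JR:{A,C} ∩→ {A}; cost 0
[col 1] GL: children G:{G}, L:{T} ∪→ {G,T}; cost 1
[col 1] JR: children J:{T}, R:{C} ∪→ {C,T}; cost 1
[col 1] GJLR: children GL:{G,T}, JR:{C,T} ∩→ {T}; cost 0
[col 2] GL: children G:{A}, L:{A} ∩→ {A}; cost 0
[col 2] JR: children J:{C}, R:{A} ∪→ {A,C}; cost 1
[col 2] GJLR: children GL:{A}, JR:{A,C} ∩→ {A}; cost 0
[col 3] GL: children G:{G}, L:{G} ∩→ {G}; cost 0
[col 3] JR: children J:{G}, R:{C} ∪→ {C,G}; cost 1
[col 3] GJLR: children GL:{G}, JR:{C,G} ∩→ {G}; cost 0
per-site changes: [1, 2, 1, 1]; total = 5

5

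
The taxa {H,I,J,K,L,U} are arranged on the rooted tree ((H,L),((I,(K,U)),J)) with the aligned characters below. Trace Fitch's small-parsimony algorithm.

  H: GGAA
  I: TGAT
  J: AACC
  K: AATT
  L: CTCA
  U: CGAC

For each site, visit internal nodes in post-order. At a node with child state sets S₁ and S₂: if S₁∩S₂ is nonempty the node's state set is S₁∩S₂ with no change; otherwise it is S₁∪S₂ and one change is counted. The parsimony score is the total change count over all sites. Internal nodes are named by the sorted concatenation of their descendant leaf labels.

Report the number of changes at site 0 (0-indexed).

4

HL@0: {G} ∪ {C} = {C,G} (union, +1)
KU@0: {A} ∪ {C} = {A,C} (union, +1)
IKU@0: {T} ∪ {A,C} = {A,C,T} (union, +1)
IJKU@0: {A,C,T} ∩ {A} = {A} (intersection, +0)
HIJKLU@0: {C,G} ∪ {A} = {A,C,G} (union, +1)
HL@1: {G} ∪ {T} = {G,T} (union, +1)
KU@1: {A} ∪ {G} = {A,G} (union, +1)
IKU@1: {G} ∩ {A,G} = {G} (intersection, +0)
IJKU@1: {G} ∪ {A} = {A,G} (union, +1)
HIJKLU@1: {G,T} ∩ {A,G} = {G} (intersection, +0)
HL@2: {A} ∪ {C} = {A,C} (union, +1)
KU@2: {T} ∪ {A} = {A,T} (union, +1)
IKU@2: {A} ∩ {A,T} = {A} (intersection, +0)
IJKU@2: {A} ∪ {C} = {A,C} (union, +1)
HIJKLU@2: {A,C} ∩ {A,C} = {A,C} (intersection, +0)
HL@3: {A} ∩ {A} = {A} (intersection, +0)
KU@3: {T} ∪ {C} = {C,T} (union, +1)
IKU@3: {T} ∩ {C,T} = {T} (intersection, +0)
IJKU@3: {T} ∪ {C} = {C,T} (union, +1)
HIJKLU@3: {A} ∪ {C,T} = {A,C,T} (union, +1)
per-site changes: [4, 3, 3, 3]; total = 13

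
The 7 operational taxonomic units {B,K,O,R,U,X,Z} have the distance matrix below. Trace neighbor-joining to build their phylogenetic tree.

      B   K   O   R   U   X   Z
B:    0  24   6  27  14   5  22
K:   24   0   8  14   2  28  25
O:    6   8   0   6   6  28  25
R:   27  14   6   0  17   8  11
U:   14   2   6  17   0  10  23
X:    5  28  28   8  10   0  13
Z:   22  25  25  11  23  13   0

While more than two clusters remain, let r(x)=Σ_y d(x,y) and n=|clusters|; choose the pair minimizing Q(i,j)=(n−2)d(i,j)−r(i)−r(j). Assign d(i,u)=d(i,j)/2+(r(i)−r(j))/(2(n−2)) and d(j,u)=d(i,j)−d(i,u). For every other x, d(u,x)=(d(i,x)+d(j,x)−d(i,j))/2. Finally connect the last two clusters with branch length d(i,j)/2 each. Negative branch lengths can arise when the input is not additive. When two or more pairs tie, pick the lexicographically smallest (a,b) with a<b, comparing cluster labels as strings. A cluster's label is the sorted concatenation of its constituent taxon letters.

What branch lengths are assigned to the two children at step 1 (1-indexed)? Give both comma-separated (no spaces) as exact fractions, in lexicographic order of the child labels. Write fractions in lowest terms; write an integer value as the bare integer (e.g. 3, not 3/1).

step 1: merge (B,X) at d=5, Q=-165; branch lengths B→31/10, X→19/10; new cluster BX
  updated: d(BX,K)=47/2, d(BX,O)=29/2, d(BX,R)=15, d(BX,U)=19/2, d(BX,Z)=15
step 2: merge (K,U) at d=2, Q=-122; branch lengths K→23/8, U→-7/8; new cluster KU
  updated: d(BX,KU)=31/2, d(KU,O)=6, d(KU,R)=29/2, d(KU,Z)=23
step 3: merge (KU,O) at d=6, Q=-185/2; branch lengths KU→17/4, O→7/4; new cluster KOU
  updated: d(BX,KOU)=12, d(KOU,R)=29/4, d(KOU,Z)=21
step 4: merge (BX,Z) at d=15, Q=-59; branch lengths BX→25/4, Z→35/4; new cluster BXZ
  updated: d(BXZ,KOU)=9, d(BXZ,R)=11/2
step 5: merge (BXZ,KOU) at d=9, Q=-87/4; branch lengths BXZ→29/8, KOU→43/8; new cluster BKOUXZ
  updated: d(BKOUXZ,R)=15/8
step 6: merge (BKOUXZ,R) at d=15/8; branch lengths BKOUXZ→15/16, R→15/16; new cluster BKORUXZ
final tree: ((((B:31/10,X:19/10):25/4,Z:35/4):29/8,((K:23/8,U:-7/8):17/4,O:7/4):43/8):15/16,R:15/16)
total length: 311/8

31/10,19/10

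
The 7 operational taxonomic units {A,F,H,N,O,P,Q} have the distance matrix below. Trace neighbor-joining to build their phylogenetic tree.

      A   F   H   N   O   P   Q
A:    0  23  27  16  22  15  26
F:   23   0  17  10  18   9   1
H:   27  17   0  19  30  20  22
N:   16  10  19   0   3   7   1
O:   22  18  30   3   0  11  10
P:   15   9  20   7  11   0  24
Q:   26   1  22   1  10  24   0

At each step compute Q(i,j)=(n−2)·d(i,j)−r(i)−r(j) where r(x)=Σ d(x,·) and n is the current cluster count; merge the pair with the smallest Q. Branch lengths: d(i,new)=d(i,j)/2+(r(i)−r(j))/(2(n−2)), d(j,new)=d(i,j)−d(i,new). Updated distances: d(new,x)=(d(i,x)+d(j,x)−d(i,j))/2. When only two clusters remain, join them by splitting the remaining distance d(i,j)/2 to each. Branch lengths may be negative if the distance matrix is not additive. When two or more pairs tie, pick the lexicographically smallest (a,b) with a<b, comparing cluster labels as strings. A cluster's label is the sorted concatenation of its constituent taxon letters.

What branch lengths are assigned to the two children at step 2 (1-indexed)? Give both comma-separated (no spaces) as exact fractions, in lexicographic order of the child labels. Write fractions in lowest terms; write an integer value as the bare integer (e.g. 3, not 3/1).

-35/16,83/16

step 1: merge (F,Q) at d=1, Q=-157; branch lengths F→-1/10, Q→11/10; new cluster FQ
  updated: d(A,FQ)=24, d(FQ,H)=19, d(FQ,N)=5, d(FQ,O)=27/2, d(FQ,P)=16
step 2: merge (N,O) at d=3, Q=-235/2; branch lengths N→-35/16, O→83/16; new cluster NO
  updated: d(A,NO)=35/2, d(FQ,NO)=31/4, d(H,NO)=23, d(NO,P)=15/2
step 3: merge (FQ,NO) at d=31/4, Q=-397/4; branch lengths FQ→137/24, NO→49/24; new cluster FNOQ
  updated: d(A,FNOQ)=135/8, d(FNOQ,H)=137/8, d(FNOQ,P)=63/8
step 4: merge (A,P) at d=15, Q=-287/4; branch lengths A→23/2, P→7/2; new cluster AP
  updated: d(AP,FNOQ)=39/8, d(AP,H)=16
step 5: merge (AP,FNOQ) at d=39/8, Q=-38; branch lengths AP→15/8, FNOQ→3; new cluster AFNOPQ
  updated: d(AFNOPQ,H)=113/8
step 6: merge (AFNOPQ,H) at d=113/8; branch lengths AFNOPQ→113/16, H→113/16; new cluster AFHNOPQ
final tree: (((A:23/2,P:7/2):15/8,((F:-1/10,Q:11/10):137/24,(N:-35/16,O:83/16):49/24):3):113/16,H:113/16)
total length: 183/4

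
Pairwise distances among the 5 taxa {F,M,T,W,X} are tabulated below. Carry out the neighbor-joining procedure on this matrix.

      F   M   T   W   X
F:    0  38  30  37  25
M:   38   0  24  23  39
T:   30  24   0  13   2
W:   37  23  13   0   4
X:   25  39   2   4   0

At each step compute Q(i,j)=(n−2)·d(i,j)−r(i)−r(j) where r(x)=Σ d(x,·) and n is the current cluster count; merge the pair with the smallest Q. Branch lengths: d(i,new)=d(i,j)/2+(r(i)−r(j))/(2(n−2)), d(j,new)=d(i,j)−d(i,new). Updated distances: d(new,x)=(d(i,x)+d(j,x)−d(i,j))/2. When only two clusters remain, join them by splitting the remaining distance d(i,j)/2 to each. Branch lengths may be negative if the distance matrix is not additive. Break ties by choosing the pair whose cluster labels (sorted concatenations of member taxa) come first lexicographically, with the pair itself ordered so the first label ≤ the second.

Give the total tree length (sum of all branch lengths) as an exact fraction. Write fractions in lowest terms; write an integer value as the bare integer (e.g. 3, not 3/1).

215/4

step 1: merge (F,M) at d=38, Q=-140; branch lengths F→20, M→18; new cluster FM
  updated: d(FM,T)=8, d(FM,W)=11, d(FM,X)=13
step 2: merge (FM,T) at d=8, Q=-39; branch lengths FM→25/4, T→7/4; new cluster FMT
  updated: d(FMT,W)=8, d(FMT,X)=7/2
step 3: merge (FMT,W) at d=8, Q=-31/2; branch lengths FMT→15/4, W→17/4; new cluster FMTW
  updated: d(FMTW,X)=-1/4
step 4: merge (FMTW,X) at d=-1/4; branch lengths FMTW→-1/8, X→-1/8; new cluster FMTWX
final tree: ((((F:20,M:18):25/4,T:7/4):15/4,W:17/4):-1/8,X:-1/8)
total length: 215/4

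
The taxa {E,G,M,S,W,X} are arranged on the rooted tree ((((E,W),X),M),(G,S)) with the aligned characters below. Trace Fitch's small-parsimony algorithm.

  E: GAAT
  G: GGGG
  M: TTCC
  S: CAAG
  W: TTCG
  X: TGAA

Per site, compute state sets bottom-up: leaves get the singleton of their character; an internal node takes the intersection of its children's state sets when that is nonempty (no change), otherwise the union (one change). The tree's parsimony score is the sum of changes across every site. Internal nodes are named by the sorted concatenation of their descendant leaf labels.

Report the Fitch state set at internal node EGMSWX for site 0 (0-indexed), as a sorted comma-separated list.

[col 0] EW: children E:{G}, W:{T} ∪→ {G,T}; cost 1
[col 0] EWX: children EW:{G,T}, X:{T} ∩→ {T}; cost 0
[col 0] EMWX: children EWX:{T}, M:{T} ∩→ {T}; cost 0
[col 0] GS: children G:{G}, S:{C} ∪→ {C,G}; cost 1
[col 0] EGMSWX: children EMWX:{T}, GS:{C,G} ∪→ {C,G,T}; cost 1
[col 1] EW: children E:{A}, W:{T} ∪→ {A,T}; cost 1
[col 1] EWX: children EW:{A,T}, X:{G} ∪→ {A,G,T}; cost 1
[col 1] EMWX: children EWX:{A,G,T}, M:{T} ∩→ {T}; cost 0
[col 1] GS: children G:{G}, S:{A} ∪→ {A,G}; cost 1
[col 1] EGMSWX: children EMWX:{T}, GS:{A,G} ∪→ {A,G,T}; cost 1
[col 2] EW: children E:{A}, W:{C} ∪→ {A,C}; cost 1
[col 2] EWX: children EW:{A,C}, X:{A} ∩→ {A}; cost 0
[col 2] EMWX: children EWX:{A}, M:{C} ∪→ {A,C}; cost 1
[col 2] GS: children G:{G}, S:{A} ∪→ {A,G}; cost 1
[col 2] EGMSWX: children EMWX:{A,C}, GS:{A,G} ∩→ {A}; cost 0
[col 3] EW: children E:{T}, W:{G} ∪→ {G,T}; cost 1
[col 3] EWX: children EW:{G,T}, X:{A} ∪→ {A,G,T}; cost 1
[col 3] EMWX: children EWX:{A,G,T}, M:{C} ∪→ {A,C,G,T}; cost 1
[col 3] GS: children G:{G}, S:{G} ∩→ {G}; cost 0
[col 3] EGMSWX: children EMWX:{A,C,G,T}, GS:{G} ∩→ {G}; cost 0
per-site changes: [3, 4, 3, 3]; total = 13

C,G,T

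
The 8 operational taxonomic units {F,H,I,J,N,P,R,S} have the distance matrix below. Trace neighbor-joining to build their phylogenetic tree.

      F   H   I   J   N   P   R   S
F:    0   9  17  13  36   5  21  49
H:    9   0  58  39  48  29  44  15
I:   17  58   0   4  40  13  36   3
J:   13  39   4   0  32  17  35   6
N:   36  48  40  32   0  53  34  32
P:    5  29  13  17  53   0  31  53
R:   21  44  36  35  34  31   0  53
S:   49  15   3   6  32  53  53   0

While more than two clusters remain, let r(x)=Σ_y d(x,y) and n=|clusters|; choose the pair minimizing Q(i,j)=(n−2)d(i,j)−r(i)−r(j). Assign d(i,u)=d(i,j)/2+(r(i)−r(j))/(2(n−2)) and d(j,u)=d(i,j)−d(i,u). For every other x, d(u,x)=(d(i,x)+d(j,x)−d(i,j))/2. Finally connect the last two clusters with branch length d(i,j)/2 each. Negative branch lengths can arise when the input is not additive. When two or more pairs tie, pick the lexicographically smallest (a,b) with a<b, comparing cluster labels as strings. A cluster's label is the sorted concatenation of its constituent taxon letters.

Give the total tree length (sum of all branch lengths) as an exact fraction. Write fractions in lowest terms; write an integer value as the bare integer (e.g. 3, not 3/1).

step 1: merge (I,S) at d=3, Q=-364; branch lengths I→-11/6, S→29/6; new cluster IS
  updated: d(F,IS)=63/2, d(H,IS)=35, d(IS,J)=7/2, d(IS,N)=69/2, d(IS,P)=63/2, d(IS,R)=43
step 2: merge (IS,J) at d=7/2, Q=-301; branch lengths IS→57/10, J→-11/5; new cluster IJS
  updated: d(F,IJS)=41/2, d(H,IJS)=141/4, d(IJS,N)=63/2, d(IJS,P)=45/2, d(IJS,R)=149/4
step 3: merge (N,R) at d=34, Q=-935/4; branch lengths N→685/32, R→403/32; new cluster NR
  updated: d(F,NR)=23/2, d(H,NR)=29, d(IJS,NR)=139/8, d(NR,P)=25
step 4: merge (IJS,NR) at d=139/8, Q=-1011/8; branch lengths IJS→173/16, NR→105/16; new cluster IJNRS
  updated: d(F,IJNRS)=117/16, d(H,IJNRS)=375/16, d(IJNRS,P)=241/16
step 5: merge (F,H) at d=9, Q=-259/4; branch lengths F→-177/32, H→465/32; new cluster FH
  updated: d(FH,IJNRS)=87/8, d(FH,P)=25/2
step 6: merge (FH,IJNRS) at d=87/8, Q=-615/16; branch lengths FH→133/32, IJNRS→215/32; new cluster FHIJNRS
  updated: d(FHIJNRS,P)=267/32
step 7: merge (FHIJNRS,P) at d=267/32; branch lengths FHIJNRS→267/64, P→267/64; new cluster FHIJNPRS
final tree: (((F:-177/32,H:465/32):133/32,(((I:-11/6,S:29/6):57/10,J:-11/5):173/16,(N:685/32,R:403/32):105/16):215/32):267/64,P:267/64)
total length: 2755/32

2755/32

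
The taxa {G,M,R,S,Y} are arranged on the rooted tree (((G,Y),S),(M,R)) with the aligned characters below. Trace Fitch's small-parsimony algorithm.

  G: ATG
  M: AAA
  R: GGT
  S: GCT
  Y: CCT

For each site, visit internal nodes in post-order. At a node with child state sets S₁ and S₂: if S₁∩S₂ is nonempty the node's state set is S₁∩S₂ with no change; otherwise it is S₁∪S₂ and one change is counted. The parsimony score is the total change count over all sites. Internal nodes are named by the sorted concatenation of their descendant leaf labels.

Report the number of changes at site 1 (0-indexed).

GY@0: {A} ∪ {C} = {A,C} (union, +1)
GSY@0: {A,C} ∪ {G} = {A,C,G} (union, +1)
MR@0: {A} ∪ {G} = {A,G} (union, +1)
GMRSY@0: {A,C,G} ∩ {A,G} = {A,G} (intersection, +0)
GY@1: {T} ∪ {C} = {C,T} (union, +1)
GSY@1: {C,T} ∩ {C} = {C} (intersection, +0)
MR@1: {A} ∪ {G} = {A,G} (union, +1)
GMRSY@1: {C} ∪ {A,G} = {A,C,G} (union, +1)
GY@2: {G} ∪ {T} = {G,T} (union, +1)
GSY@2: {G,T} ∩ {T} = {T} (intersection, +0)
MR@2: {A} ∪ {T} = {A,T} (union, +1)
GMRSY@2: {T} ∩ {A,T} = {T} (intersection, +0)
per-site changes: [3, 3, 2]; total = 8

3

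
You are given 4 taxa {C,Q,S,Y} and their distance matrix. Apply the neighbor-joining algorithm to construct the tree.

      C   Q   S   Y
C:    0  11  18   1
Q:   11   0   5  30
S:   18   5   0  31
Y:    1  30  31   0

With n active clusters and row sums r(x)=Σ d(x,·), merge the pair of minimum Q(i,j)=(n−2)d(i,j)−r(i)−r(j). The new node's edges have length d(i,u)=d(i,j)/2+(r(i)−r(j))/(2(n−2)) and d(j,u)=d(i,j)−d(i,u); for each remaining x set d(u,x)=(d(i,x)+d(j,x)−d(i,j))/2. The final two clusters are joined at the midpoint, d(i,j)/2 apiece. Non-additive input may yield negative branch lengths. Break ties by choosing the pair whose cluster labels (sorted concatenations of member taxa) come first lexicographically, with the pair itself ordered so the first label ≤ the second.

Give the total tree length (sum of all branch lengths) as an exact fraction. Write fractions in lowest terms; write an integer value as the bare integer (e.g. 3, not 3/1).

51/2

1. join C+Y (d=1, Q=-90) ⇒ CY; edges |C|=-15/2, |Y|=17/2
  updated: d(CY,Q)=20, d(CY,S)=24
2. join CY+Q (d=20, Q=-49) ⇒ CQY; edges |CY|=39/2, |Q|=1/2
  updated: d(CQY,S)=9/2
3. join CQY+S (d=9/2) ⇒ CQSY; edges |CQY|=9/4, |S|=9/4
final tree: (((C:-15/2,Y:17/2):39/2,Q:1/2):9/4,S:9/4)
total length: 51/2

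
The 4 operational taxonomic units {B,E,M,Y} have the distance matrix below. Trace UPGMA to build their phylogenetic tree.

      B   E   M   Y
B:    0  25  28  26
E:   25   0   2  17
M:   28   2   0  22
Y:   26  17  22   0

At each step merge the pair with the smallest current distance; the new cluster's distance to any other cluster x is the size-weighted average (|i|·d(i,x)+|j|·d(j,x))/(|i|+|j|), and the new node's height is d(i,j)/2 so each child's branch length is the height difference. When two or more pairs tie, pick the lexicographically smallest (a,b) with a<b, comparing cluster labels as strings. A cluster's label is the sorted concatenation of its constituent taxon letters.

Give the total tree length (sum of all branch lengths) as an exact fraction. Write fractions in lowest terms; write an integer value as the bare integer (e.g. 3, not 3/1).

445/12

1. join E+M (d=2) ⇒ EM; edges |E|=1, |M|=1
  updated: d(B,EM)=53/2, d(EM,Y)=39/2
2. join EM+Y (d=39/2) ⇒ EMY; edges |EM|=35/4, |Y|=39/4
  updated: d(B,EMY)=79/3
3. join B+EMY (d=79/3) ⇒ BEMY; edges |B|=79/6, |EMY|=41/12
final tree: (B:79/6,((E:1,M:1):35/4,Y:39/4):41/12)
total length: 445/12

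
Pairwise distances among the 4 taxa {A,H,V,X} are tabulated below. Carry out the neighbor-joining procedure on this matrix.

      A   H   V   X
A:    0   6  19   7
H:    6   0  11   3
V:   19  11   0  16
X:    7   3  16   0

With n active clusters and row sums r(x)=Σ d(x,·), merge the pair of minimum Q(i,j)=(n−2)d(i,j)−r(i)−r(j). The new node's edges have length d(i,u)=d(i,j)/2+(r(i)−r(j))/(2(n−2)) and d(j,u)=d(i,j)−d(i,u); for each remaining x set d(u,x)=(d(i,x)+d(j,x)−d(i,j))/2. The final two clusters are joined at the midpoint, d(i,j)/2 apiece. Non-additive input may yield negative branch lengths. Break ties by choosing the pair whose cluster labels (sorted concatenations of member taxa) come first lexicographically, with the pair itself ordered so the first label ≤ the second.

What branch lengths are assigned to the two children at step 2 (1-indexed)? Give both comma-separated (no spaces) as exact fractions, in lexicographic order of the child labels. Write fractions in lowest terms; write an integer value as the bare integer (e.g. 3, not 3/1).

1. join A+X (d=7, Q=-44) ⇒ AX; edges |A|=5, |X|=2
  updated: d(AX,H)=1, d(AX,V)=14
2. join AX+H (d=1, Q=-26) ⇒ AHX; edges |AX|=2, |H|=-1
  updated: d(AHX,V)=12
3. join AHX+V (d=12) ⇒ AHVX; edges |AHX|=6, |V|=6
final tree: (((A:5,X:2):2,H:-1):6,V:6)
total length: 20

2,-1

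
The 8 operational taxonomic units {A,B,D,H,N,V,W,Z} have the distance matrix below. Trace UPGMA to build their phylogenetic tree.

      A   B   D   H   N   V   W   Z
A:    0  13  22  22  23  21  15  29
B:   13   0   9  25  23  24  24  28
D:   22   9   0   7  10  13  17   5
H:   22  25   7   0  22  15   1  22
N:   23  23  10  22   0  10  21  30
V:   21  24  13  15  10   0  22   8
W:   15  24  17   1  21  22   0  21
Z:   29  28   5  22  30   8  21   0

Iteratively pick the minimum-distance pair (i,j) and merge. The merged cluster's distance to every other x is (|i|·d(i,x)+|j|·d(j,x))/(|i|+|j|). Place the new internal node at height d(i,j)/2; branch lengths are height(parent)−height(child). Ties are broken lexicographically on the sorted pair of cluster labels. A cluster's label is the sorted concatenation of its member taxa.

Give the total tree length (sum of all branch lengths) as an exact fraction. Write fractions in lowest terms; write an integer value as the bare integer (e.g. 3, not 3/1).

2563/48

1. join H+W (d=1) ⇒ HW; edges |H|=1/2, |W|=1/2
  updated: d(A,HW)=37/2, d(B,HW)=49/2, d(D,HW)=12, d(HW,N)=43/2, d(HW,V)=37/2, d(HW,Z)=43/2
2. join D+Z (d=5) ⇒ DZ; edges |D|=5/2, |Z|=5/2
  updated: d(A,DZ)=51/2, d(B,DZ)=37/2, d(DZ,HW)=67/4, d(DZ,N)=20, d(DZ,V)=21/2
3. join N+V (d=10) ⇒ NV; edges |N|=5, |V|=5
  updated: d(A,NV)=22, d(B,NV)=47/2, d(DZ,NV)=61/4, d(HW,NV)=20
4. join A+B (d=13) ⇒ AB; edges |A|=13/2, |B|=13/2
  updated: d(AB,DZ)=22, d(AB,HW)=43/2, d(AB,NV)=91/4
5. join DZ+NV (d=61/4) ⇒ DNVZ; edges |DZ|=41/8, |NV|=21/8
  updated: d(AB,DNVZ)=179/8, d(DNVZ,HW)=147/8
6. join DNVZ+HW (d=147/8) ⇒ DHNVWZ; edges |DNVZ|=25/16, |HW|=139/16
  updated: d(AB,DHNVWZ)=265/12
7. join AB+DHNVWZ (d=265/12) ⇒ ABDHNVWZ; edges |AB|=109/24, |DHNVWZ|=89/48
final tree: ((A:13/2,B:13/2):109/24,(((D:5/2,Z:5/2):41/8,(N:5,V:5):21/8):25/16,(H:1/2,W:1/2):139/16):89/48)
total length: 2563/48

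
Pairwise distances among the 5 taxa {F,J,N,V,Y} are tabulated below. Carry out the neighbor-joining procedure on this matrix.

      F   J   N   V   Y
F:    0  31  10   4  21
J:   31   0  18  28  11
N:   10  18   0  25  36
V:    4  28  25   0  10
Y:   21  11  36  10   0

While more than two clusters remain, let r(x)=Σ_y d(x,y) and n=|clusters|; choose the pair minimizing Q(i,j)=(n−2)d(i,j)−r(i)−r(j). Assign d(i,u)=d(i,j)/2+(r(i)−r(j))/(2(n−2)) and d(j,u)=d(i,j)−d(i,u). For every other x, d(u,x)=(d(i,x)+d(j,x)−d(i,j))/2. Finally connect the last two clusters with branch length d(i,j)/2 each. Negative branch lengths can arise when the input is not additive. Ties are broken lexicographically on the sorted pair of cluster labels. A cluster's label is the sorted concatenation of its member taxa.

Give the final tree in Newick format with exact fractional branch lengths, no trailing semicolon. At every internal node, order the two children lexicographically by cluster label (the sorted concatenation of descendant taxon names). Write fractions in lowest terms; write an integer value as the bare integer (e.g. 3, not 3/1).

(((F:-1/2,N:21/2):6,(J:43/6,Y:23/6):10):7/4,V:7/4)

step 1: merge (J,Y) at d=11, Q=-133; branch lengths J→43/6, Y→23/6; new cluster JY
  updated: d(F,JY)=41/2, d(JY,N)=43/2, d(JY,V)=27/2
step 2: merge (F,N) at d=10, Q=-71; branch lengths F→-1/2, N→21/2; new cluster FN
  updated: d(FN,JY)=16, d(FN,V)=19/2
step 3: merge (FN,JY) at d=16, Q=-39; branch lengths FN→6, JY→10; new cluster FJNY
  updated: d(FJNY,V)=7/2
step 4: merge (FJNY,V) at d=7/2; branch lengths FJNY→7/4, V→7/4; new cluster FJNVY
final tree: (((F:-1/2,N:21/2):6,(J:43/6,Y:23/6):10):7/4,V:7/4)
total length: 81/2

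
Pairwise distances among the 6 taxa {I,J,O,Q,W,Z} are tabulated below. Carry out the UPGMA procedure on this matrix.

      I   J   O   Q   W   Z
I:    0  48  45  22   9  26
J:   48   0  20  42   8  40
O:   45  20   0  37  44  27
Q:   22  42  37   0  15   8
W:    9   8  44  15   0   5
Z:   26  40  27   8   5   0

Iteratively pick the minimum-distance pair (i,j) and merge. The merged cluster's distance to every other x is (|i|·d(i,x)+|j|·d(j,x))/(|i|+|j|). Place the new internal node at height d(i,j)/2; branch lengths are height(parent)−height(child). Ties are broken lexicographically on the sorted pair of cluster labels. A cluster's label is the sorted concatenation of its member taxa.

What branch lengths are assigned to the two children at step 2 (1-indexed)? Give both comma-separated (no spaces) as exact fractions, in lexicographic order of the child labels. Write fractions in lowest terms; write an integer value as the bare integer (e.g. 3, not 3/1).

23/4,13/4

1. join W+Z (d=5) ⇒ WZ; edges |W|=5/2, |Z|=5/2
  updated: d(I,WZ)=35/2, d(J,WZ)=24, d(O,WZ)=71/2, d(Q,WZ)=23/2
2. join Q+WZ (d=23/2) ⇒ QWZ; edges |Q|=23/4, |WZ|=13/4
  updated: d(I,QWZ)=19, d(J,QWZ)=30, d(O,QWZ)=36
3. join I+QWZ (d=19) ⇒ IQWZ; edges |I|=19/2, |QWZ|=15/4
  updated: d(IQWZ,J)=69/2, d(IQWZ,O)=153/4
4. join J+O (d=20) ⇒ JO; edges |J|=10, |O|=10
  updated: d(IQWZ,JO)=291/8
5. join IQWZ+JO (d=291/8) ⇒ IJOQWZ; edges |IQWZ|=139/16, |JO|=131/16
final tree: ((I:19/2,(Q:23/4,(W:5/2,Z:5/2):13/4):15/4):139/16,(J:10,O:10):131/16)
total length: 513/8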